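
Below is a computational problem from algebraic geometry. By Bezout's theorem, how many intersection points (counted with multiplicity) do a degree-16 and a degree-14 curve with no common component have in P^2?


Bezout's theorem states the intersection count equals the product of degrees.
Intersection count = 16 * 14 = 224

224


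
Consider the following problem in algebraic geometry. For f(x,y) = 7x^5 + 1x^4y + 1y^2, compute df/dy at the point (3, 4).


df/dy = 1*x^4 + 2*1*y^1
At (3,4): 1*3^4 + 2*1*4^1
= 81 + 8
= 89

89


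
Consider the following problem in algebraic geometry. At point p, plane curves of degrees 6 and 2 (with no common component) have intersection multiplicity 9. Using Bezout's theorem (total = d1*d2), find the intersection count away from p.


By Bezout's theorem, the total intersection number is d1 * d2.
Total = 6 * 2 = 12
Intersection multiplicity at p = 9
Remaining intersections = 12 - 9 = 3

3


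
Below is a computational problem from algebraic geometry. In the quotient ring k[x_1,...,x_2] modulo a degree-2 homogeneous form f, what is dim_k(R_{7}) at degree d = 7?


For R = k[x_1,...,x_n]/(f) with f homogeneous of degree e:
The Hilbert series is (1 - t^e)/(1 - t)^n.
So h(d) = C(d+n-1, n-1) - C(d-e+n-1, n-1) for d >= e.
With n=2, e=2, d=7:
C(7+2-1, 2-1) = C(8, 1) = 8
C(7-2+2-1, 2-1) = C(6, 1) = 6
h(7) = 8 - 6 = 2

2


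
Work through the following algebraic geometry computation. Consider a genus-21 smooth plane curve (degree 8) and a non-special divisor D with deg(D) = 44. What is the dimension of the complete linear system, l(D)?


First, compute the genus of a smooth plane curve of degree 8:
g = (d-1)(d-2)/2 = (8-1)(8-2)/2 = 21
For a non-special divisor D (i.e., h^1(D) = 0), Riemann-Roch gives:
l(D) = deg(D) - g + 1
Since deg(D) = 44 >= 2g - 1 = 41, D is non-special.
l(D) = 44 - 21 + 1 = 24

24


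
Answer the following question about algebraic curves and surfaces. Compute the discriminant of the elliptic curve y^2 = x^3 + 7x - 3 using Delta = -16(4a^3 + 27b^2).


Compute each component:
4a^3 = 4*7^3 = 4*343 = 1372
27b^2 = 27*(-3)^2 = 27*9 = 243
4a^3 + 27b^2 = 1372 + 243 = 1615
Delta = -16*1615 = -25840

-25840


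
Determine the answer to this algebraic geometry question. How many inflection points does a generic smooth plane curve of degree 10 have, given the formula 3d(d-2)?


For a general smooth plane curve C of degree d, the inflection points are
the intersection of C with its Hessian curve, which has degree 3(d-2).
By Bezout, the total intersection number is d * 3(d-2) = 10 * 24 = 240.
For a general curve every flex is ordinary, so each contributes
multiplicity 1 to C·Hess(C), and the number of distinct inflection
points is 3d(d-2).
Inflection points = 3*10*(10-2) = 3*10*8 = 240

240


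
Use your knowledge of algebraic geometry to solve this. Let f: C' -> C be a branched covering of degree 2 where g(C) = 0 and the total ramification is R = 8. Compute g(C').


Riemann-Hurwitz formula: 2g' - 2 = d(2g - 2) + R
Given: d = 2, g = 0, R = 8
2g' - 2 = 2*(2*0 - 2) + 8
2g' - 2 = 2*(-2) + 8
2g' - 2 = -4 + 8 = 4
2g' = 6
g' = 3

3


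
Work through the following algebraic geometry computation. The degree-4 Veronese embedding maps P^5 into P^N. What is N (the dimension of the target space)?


The Veronese embedding v_d: P^n -> P^N maps each point to all
degree-d monomials in n+1 homogeneous coordinates.
N = C(n+d, d) - 1
N = C(5+4, 4) - 1
N = C(9, 4) - 1
C(9, 4) = 126
N = 126 - 1 = 125

125


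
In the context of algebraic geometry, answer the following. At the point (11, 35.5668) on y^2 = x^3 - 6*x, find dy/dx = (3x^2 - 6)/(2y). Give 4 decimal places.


Using implicit differentiation of y^2 = x^3 - 6*x:
2y * dy/dx = 3x^2 - 6
dy/dx = (3x^2 - 6)/(2y)
Numerator: 3*11^2 - 6 = 357
Denominator: 2*35.5668 = 71.1336
dy/dx = 357/71.1336 = 5.0187

5.0187


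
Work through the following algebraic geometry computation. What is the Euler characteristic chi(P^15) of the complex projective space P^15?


The complex projective space P^15 has one cell in each even real dimension 0, 2, ..., 30.
The cohomology groups are H^{2k}(P^15) = Z for k = 0,...,15, and 0 otherwise.
Euler characteristic = sum of Betti numbers = 1 per even-dimensional cohomology group.
chi(P^15) = 15 + 1 = 16

16


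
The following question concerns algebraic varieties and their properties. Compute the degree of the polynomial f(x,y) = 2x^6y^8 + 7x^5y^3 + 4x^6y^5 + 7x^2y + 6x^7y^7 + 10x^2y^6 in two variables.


Examine each term for its total degree (sum of exponents).
  Term '2x^6y^8' has total degree 6+8 = 14.
  Term '7x^5y^3' has total degree 5+3 = 8.
  Term '4x^6y^5' has total degree 6+5 = 11.
  Term '7x^2y' has total degree 2+1 = 3.
  Term '6x^7y^7' has total degree 7+7 = 14.
  Term '10x^2y^6' has total degree 2+6 = 8.
The maximum total degree among all terms is 14.

14


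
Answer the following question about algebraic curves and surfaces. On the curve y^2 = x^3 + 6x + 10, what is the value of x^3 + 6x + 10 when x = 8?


Compute x^3 + 6x + 10 at x = 8:
x^3 = 8^3 = 512
6*x = 6*8 = 48
Sum: 512 + 48 + 10 = 570

570


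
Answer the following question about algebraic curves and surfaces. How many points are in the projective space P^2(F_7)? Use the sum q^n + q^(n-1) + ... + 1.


P^2(F_7) has (q^(n+1) - 1)/(q - 1) points.
= 7^2 + 7^1 + 7^0
= 49 + 7 + 1
= 57

57


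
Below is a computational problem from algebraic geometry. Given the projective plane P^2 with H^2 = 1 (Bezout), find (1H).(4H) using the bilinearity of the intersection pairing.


Using bilinearity of the intersection pairing on the projective plane P^2:
(aH).(bH) = ab * (H.H)
We have H^2 = 1 (Bezout).
D.E = (1H).(4H) = 1*4*1
= 4*1
= 4

4


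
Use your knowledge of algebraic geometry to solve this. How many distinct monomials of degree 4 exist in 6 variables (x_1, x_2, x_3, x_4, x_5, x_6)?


The number of degree-4 monomials in 6 variables is C(d+n-1, n-1).
= C(4+6-1, 6-1) = C(9, 5)
= 126

126


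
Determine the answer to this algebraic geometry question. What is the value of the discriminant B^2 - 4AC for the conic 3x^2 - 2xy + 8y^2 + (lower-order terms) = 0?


The discriminant of a conic Ax^2 + Bxy + Cy^2 + ... = 0 is B^2 - 4AC.
B^2 = (-2)^2 = 4
4AC = 4*3*8 = 96
Discriminant = 4 - 96 = -92

-92


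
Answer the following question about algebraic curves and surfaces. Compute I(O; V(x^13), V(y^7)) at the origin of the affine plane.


The intersection multiplicity of V(x^a) and V(y^b) at the origin is:
I(O; V(x^13), V(y^7)) = dim_k(k[x,y]/(x^13, y^7))
A basis for k[x,y]/(x^13, y^7) is the set of monomials x^i * y^j
where 0 <= i < 13 and 0 <= j < 7.
The number of such monomials is 13 * 7 = 91

91


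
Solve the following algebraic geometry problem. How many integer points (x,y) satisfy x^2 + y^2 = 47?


Systematically check integer values of x where x^2 <= 47.
For each valid x, check if 47 - x^2 is a perfect square.
Total integer solutions found: 0

0


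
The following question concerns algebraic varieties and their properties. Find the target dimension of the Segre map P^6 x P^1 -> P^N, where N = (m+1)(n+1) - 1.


The Segre embedding maps P^m x P^n into P^N via
all products of coordinates from each factor.
N = (m+1)(n+1) - 1
N = (6+1)(1+1) - 1
N = 7*2 - 1
N = 14 - 1 = 13

13


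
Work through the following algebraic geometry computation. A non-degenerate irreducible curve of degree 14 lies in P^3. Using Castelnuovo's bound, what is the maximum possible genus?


Castelnuovo's bound: write d - 1 = m(r-1) + epsilon with 0 <= epsilon < r-1.
d - 1 = 14 - 1 = 13
r - 1 = 3 - 1 = 2
13 = 6*2 + 1, so m = 6, epsilon = 1
pi(d, r) = m(m-1)(r-1)/2 + m*epsilon
= 6*5*2/2 + 6*1
= 60/2 + 6
= 30 + 6 = 36

36


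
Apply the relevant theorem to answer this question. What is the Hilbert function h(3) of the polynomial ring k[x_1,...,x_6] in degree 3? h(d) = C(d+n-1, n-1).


The Hilbert function for the polynomial ring in 6 variables is:
h(d) = C(d+n-1, n-1)
h(3) = C(3+6-1, 6-1) = C(8, 5)
= 8! / (5! * 3!)
= 56

56


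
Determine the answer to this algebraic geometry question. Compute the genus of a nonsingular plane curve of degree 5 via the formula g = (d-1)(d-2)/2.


Using the genus formula for smooth plane curves:
g = (d-1)(d-2)/2
g = (5-1)(5-2)/2
g = 4*3/2
g = 12/2 = 6

6


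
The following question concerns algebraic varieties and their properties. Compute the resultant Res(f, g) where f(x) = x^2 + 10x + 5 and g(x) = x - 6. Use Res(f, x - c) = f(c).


For Res(f, x - c), we evaluate f at x = c.
f(6) = 6^2 + 10*6 + 5
= 36 + 60 + 5
= 96 + 5 = 101
Res(f, g) = 101

101


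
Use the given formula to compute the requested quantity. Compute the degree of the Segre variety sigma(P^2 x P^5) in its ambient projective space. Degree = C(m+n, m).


The degree of the Segre variety P^2 x P^5 is C(m+n, m).
= C(7, 2)
= 21

21


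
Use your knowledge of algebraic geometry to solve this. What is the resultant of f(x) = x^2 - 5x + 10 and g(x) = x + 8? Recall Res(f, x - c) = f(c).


For Res(f, x - c), we evaluate f at x = c.
f(-8) = (-8)^2 - 5*(-8) + 10
= 64 + 40 + 10
= 104 + 10 = 114
Res(f, g) = 114

114


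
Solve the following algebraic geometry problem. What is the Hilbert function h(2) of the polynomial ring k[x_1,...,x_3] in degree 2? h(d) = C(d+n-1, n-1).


The Hilbert function for the polynomial ring in 3 variables is:
h(d) = C(d+n-1, n-1)
h(2) = C(2+3-1, 3-1) = C(4, 2)
= 4! / (2! * 2!)
= 6

6


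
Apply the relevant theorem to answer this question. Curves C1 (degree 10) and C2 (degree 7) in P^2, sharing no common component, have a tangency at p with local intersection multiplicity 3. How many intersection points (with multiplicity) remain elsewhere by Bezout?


By Bezout's theorem, the total intersection number is d1 * d2.
Total = 10 * 7 = 70
Intersection multiplicity at p = 3
Remaining intersections = 70 - 3 = 67

67


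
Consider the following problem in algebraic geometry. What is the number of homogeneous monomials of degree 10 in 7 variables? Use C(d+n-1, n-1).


The number of degree-10 monomials in 7 variables is C(d+n-1, n-1).
= C(10+7-1, 7-1) = C(16, 6)
= 8008

8008


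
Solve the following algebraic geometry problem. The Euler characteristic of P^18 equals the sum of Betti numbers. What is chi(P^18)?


The complex projective space P^18 has one cell in each even real dimension 0, 2, ..., 36.
The cohomology groups are H^{2k}(P^18) = Z for k = 0,...,18, and 0 otherwise.
Euler characteristic = sum of Betti numbers = 1 per even-dimensional cohomology group.
chi(P^18) = 18 + 1 = 19

19


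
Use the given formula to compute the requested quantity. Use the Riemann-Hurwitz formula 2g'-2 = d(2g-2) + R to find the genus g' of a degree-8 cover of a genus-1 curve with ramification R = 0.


Riemann-Hurwitz formula: 2g' - 2 = d(2g - 2) + R
Given: d = 8, g = 1, R = 0
2g' - 2 = 8*(2*1 - 2) + 0
2g' - 2 = 8*0 + 0
2g' - 2 = 0 + 0 = 0
2g' = 2
g' = 1

1


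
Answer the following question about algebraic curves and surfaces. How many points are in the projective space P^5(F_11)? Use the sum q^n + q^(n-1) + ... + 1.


P^5(F_11) has (q^(n+1) - 1)/(q - 1) points.
= 11^5 + 11^4 + 11^3 + 11^2 + 11^1 + 11^0
= 161051 + 14641 + 1331 + 121 + 11 + 1
= 177156

177156


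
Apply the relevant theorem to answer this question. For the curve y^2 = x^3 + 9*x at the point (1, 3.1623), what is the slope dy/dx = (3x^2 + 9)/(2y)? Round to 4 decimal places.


Using implicit differentiation of y^2 = x^3 + 9*x:
2y * dy/dx = 3x^2 + 9
dy/dx = (3x^2 + 9)/(2y)
Numerator: 3*1^2 + 9 = 12
Denominator: 2*3.1623 = 6.3246
dy/dx = 12/6.3246 = 1.8974

1.8974


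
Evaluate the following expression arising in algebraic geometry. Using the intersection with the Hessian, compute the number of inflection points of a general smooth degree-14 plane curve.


For a general smooth plane curve C of degree d, the inflection points are
the intersection of C with its Hessian curve, which has degree 3(d-2).
By Bezout, the total intersection number is d * 3(d-2) = 14 * 36 = 504.
For a general curve every flex is ordinary, so each contributes
multiplicity 1 to C·Hess(C), and the number of distinct inflection
points is 3d(d-2).
Inflection points = 3*14*(14-2) = 3*14*12 = 504

504


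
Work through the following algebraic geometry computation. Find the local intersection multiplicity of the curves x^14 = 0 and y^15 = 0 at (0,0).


The intersection multiplicity of V(x^a) and V(y^b) at the origin is:
I(O; V(x^14), V(y^15)) = dim_k(k[x,y]/(x^14, y^15))
A basis for k[x,y]/(x^14, y^15) is the set of monomials x^i * y^j
where 0 <= i < 14 and 0 <= j < 15.
The number of such monomials is 14 * 15 = 210

210


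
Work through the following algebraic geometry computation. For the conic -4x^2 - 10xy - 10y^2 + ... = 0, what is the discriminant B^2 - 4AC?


The discriminant of a conic Ax^2 + Bxy + Cy^2 + ... = 0 is B^2 - 4AC.
B^2 = (-10)^2 = 100
4AC = 4*(-4)*(-10) = 160
Discriminant = 100 - 160 = -60

-60


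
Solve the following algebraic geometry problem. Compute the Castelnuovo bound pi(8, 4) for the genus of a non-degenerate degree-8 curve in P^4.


Castelnuovo's bound: write d - 1 = m(r-1) + epsilon with 0 <= epsilon < r-1.
d - 1 = 8 - 1 = 7
r - 1 = 4 - 1 = 3
7 = 2*3 + 1, so m = 2, epsilon = 1
pi(d, r) = m(m-1)(r-1)/2 + m*epsilon
= 2*1*3/2 + 2*1
= 6/2 + 2
= 3 + 2 = 5

5


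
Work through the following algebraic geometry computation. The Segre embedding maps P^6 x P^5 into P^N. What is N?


The Segre embedding maps P^m x P^n into P^N via
all products of coordinates from each factor.
N = (m+1)(n+1) - 1
N = (6+1)(5+1) - 1
N = 7*6 - 1
N = 42 - 1 = 41

41


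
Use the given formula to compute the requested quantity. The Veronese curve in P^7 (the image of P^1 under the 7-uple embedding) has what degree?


The rational normal curve in P^7 is the image of P^1 under the 7-uple Veronese.
A general hyperplane in P^7 pulls back to a degree-7 form on P^1, which has 7 zeros,
so the curve meets a general hyperplane in 7 points. Degree = 7.

7


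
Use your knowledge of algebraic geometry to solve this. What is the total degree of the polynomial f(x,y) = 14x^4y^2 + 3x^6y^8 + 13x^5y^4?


Examine each term for its total degree (sum of exponents).
  Term '14x^4y^2' has total degree 4+2 = 6.
  Term '3x^6y^8' has total degree 6+8 = 14.
  Term '13x^5y^4' has total degree 5+4 = 9.
The maximum total degree among all terms is 14.

14


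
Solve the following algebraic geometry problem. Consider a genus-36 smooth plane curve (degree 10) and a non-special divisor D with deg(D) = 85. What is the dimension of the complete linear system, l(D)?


First, compute the genus of a smooth plane curve of degree 10:
g = (d-1)(d-2)/2 = (10-1)(10-2)/2 = 36
For a non-special divisor D (i.e., h^1(D) = 0), Riemann-Roch gives:
l(D) = deg(D) - g + 1
Since deg(D) = 85 >= 2g - 1 = 71, D is non-special.
l(D) = 85 - 36 + 1 = 50

50


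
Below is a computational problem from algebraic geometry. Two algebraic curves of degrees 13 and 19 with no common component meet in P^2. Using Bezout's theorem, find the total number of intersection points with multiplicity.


Bezout's theorem states the intersection count equals the product of degrees.
Intersection count = 13 * 19 = 247

247


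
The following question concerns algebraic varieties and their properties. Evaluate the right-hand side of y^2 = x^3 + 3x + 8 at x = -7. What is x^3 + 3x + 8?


Compute x^3 + 3x + 8 at x = -7:
x^3 = (-7)^3 = -343
3*x = 3*(-7) = -21
Sum: -343 - 21 + 8 = -356

-356


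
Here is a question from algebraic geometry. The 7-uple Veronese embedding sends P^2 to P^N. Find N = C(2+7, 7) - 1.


The Veronese embedding v_d: P^n -> P^N maps each point to all
degree-d monomials in n+1 homogeneous coordinates.
N = C(n+d, d) - 1
N = C(2+7, 7) - 1
N = C(9, 7) - 1
C(9, 7) = 36
N = 36 - 1 = 35

35


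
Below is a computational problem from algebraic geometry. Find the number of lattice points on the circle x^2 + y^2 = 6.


Systematically check integer values of x where x^2 <= 6.
For each valid x, check if 6 - x^2 is a perfect square.
Total integer solutions found: 0

0


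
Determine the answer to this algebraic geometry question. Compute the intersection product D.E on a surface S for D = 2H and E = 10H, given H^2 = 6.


Using bilinearity of the intersection pairing on a surface S:
(aH).(bH) = ab * (H.H)
We have H^2 = 6.
D.E = (2H).(10H) = 2*10*6
= 20*6
= 120

120


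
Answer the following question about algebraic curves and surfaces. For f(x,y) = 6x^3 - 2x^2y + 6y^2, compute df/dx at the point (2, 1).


df/dx = 3*6*x^2 + 2*(-2)*x^1*y
At (2,1): 3*6*2^2 + 2*(-2)*2^1*1
= 72 - 8
= 64

64


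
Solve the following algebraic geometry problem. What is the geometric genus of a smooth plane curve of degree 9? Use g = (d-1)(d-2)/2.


Using the genus formula for smooth plane curves:
g = (d-1)(d-2)/2
g = (9-1)(9-2)/2
g = 8*7/2
g = 56/2 = 28

28


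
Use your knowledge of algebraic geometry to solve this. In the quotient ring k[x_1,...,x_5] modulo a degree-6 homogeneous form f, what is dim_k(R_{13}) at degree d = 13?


For R = k[x_1,...,x_n]/(f) with f homogeneous of degree e:
The Hilbert series is (1 - t^e)/(1 - t)^n.
So h(d) = C(d+n-1, n-1) - C(d-e+n-1, n-1) for d >= e.
With n=5, e=6, d=13:
C(13+5-1, 5-1) = C(17, 4) = 2380
C(13-6+5-1, 5-1) = C(11, 4) = 330
h(13) = 2380 - 330 = 2050

2050


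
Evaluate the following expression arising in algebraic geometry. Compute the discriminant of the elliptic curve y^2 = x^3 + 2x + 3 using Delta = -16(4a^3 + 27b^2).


Compute each component:
4a^3 = 4*2^3 = 4*8 = 32
27b^2 = 27*3^2 = 27*9 = 243
4a^3 + 27b^2 = 32 + 243 = 275
Delta = -16*275 = -4400

-4400


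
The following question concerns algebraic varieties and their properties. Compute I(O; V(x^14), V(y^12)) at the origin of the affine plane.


The intersection multiplicity of V(x^a) and V(y^b) at the origin is:
I(O; V(x^14), V(y^12)) = dim_k(k[x,y]/(x^14, y^12))
A basis for k[x,y]/(x^14, y^12) is the set of monomials x^i * y^j
where 0 <= i < 14 and 0 <= j < 12.
The number of such monomials is 14 * 12 = 168

168


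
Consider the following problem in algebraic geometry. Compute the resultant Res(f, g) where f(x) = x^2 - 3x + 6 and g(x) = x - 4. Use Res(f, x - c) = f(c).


For Res(f, x - c), we evaluate f at x = c.
f(4) = 4^2 - 3*4 + 6
= 16 - 12 + 6
= 4 + 6 = 10
Res(f, g) = 10

10


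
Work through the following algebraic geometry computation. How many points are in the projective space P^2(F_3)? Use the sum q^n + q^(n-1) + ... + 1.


P^2(F_3) has (q^(n+1) - 1)/(q - 1) points.
= 3^2 + 3^1 + 3^0
= 9 + 3 + 1
= 13

13


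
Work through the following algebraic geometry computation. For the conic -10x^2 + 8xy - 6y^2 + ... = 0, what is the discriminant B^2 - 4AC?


The discriminant of a conic Ax^2 + Bxy + Cy^2 + ... = 0 is B^2 - 4AC.
B^2 = 8^2 = 64
4AC = 4*(-10)*(-6) = 240
Discriminant = 64 - 240 = -176

-176


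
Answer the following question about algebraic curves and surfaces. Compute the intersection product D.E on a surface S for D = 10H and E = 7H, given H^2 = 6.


Using bilinearity of the intersection pairing on a surface S:
(aH).(bH) = ab * (H.H)
We have H^2 = 6.
D.E = (10H).(7H) = 10*7*6
= 70*6
= 420

420


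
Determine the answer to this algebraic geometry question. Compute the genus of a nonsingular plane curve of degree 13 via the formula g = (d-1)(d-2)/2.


Using the genus formula for smooth plane curves:
g = (d-1)(d-2)/2
g = (13-1)(13-2)/2
g = 12*11/2
g = 132/2 = 66

66


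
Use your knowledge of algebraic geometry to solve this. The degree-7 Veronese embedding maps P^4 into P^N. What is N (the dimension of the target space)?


The Veronese embedding v_d: P^n -> P^N maps each point to all
degree-d monomials in n+1 homogeneous coordinates.
N = C(n+d, d) - 1
N = C(4+7, 7) - 1
N = C(11, 7) - 1
C(11, 7) = 330
N = 330 - 1 = 329

329


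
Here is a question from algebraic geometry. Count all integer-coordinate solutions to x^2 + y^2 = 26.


Systematically check integer values of x where x^2 <= 26.
For each valid x, check if 26 - x^2 is a perfect square.
x=1: 26 - 1 = 25, sqrt = 5 (valid)
x=5: 26 - 25 = 1, sqrt = 1 (valid)
Total integer solutions found: 8

8


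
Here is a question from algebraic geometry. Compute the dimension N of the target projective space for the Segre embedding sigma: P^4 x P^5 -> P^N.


The Segre embedding maps P^m x P^n into P^N via
all products of coordinates from each factor.
N = (m+1)(n+1) - 1
N = (4+1)(5+1) - 1
N = 5*6 - 1
N = 30 - 1 = 29

29


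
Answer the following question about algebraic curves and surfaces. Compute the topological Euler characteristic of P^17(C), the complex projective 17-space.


The complex projective space P^17 has one cell in each even real dimension 0, 2, ..., 34.
The cohomology groups are H^{2k}(P^17) = Z for k = 0,...,17, and 0 otherwise.
Euler characteristic = sum of Betti numbers = 1 per even-dimensional cohomology group.
chi(P^17) = 17 + 1 = 18

18


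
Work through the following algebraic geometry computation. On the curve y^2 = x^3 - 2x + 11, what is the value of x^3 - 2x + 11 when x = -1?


Compute x^3 - 2x + 11 at x = -1:
x^3 = (-1)^3 = -1
(-2)*x = (-2)*(-1) = 2
Sum: -1 + 2 + 11 = 12

12


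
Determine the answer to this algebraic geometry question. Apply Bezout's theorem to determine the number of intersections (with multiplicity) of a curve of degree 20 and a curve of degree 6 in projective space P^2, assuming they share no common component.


Bezout's theorem states the intersection count equals the product of degrees.
Intersection count = 20 * 6 = 120

120


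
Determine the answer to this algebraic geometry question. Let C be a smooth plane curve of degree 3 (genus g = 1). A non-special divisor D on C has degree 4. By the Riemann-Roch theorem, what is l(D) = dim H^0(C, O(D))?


First, compute the genus of a smooth plane curve of degree 3:
g = (d-1)(d-2)/2 = (3-1)(3-2)/2 = 1
For a non-special divisor D (i.e., h^1(D) = 0), Riemann-Roch gives:
l(D) = deg(D) - g + 1
Since deg(D) = 4 >= 2g - 1 = 1, D is non-special.
l(D) = 4 - 1 + 1 = 4

4


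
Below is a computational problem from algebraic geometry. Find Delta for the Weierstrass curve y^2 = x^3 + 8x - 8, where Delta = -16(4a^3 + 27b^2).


Compute each component:
4a^3 = 4*8^3 = 4*512 = 2048
27b^2 = 27*(-8)^2 = 27*64 = 1728
4a^3 + 27b^2 = 2048 + 1728 = 3776
Delta = -16*3776 = -60416

-60416


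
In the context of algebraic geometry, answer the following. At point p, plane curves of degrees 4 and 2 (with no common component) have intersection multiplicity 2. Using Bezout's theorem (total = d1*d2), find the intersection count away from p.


By Bezout's theorem, the total intersection number is d1 * d2.
Total = 4 * 2 = 8
Intersection multiplicity at p = 2
Remaining intersections = 8 - 2 = 6

6


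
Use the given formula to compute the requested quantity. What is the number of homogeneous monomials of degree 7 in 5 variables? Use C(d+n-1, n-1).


The number of degree-7 monomials in 5 variables is C(d+n-1, n-1).
= C(7+5-1, 5-1) = C(11, 4)
= 330

330


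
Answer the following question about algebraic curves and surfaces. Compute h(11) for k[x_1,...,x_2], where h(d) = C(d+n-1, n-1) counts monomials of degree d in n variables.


The Hilbert function for the polynomial ring in 2 variables is:
h(d) = C(d+n-1, n-1)
h(11) = C(11+2-1, 2-1) = C(12, 1)
= 12! / (1! * 11!)
= 12

12


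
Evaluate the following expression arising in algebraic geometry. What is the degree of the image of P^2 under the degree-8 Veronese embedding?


The Veronese variety v_8(P^2) has degree d^r.
d^r = 8^2 = 64

64


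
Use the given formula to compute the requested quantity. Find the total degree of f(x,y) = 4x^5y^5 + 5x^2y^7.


Examine each term for its total degree (sum of exponents).
  Term '4x^5y^5' has total degree 5+5 = 10.
  Term '5x^2y^7' has total degree 2+7 = 9.
The maximum total degree among all terms is 10.

10


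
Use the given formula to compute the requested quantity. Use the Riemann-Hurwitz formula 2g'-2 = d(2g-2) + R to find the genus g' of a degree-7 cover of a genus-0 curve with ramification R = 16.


Riemann-Hurwitz formula: 2g' - 2 = d(2g - 2) + R
Given: d = 7, g = 0, R = 16
2g' - 2 = 7*(2*0 - 2) + 16
2g' - 2 = 7*(-2) + 16
2g' - 2 = -14 + 16 = 2
2g' = 4
g' = 2

2


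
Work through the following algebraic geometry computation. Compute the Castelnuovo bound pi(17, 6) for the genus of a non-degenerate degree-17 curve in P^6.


Castelnuovo's bound: write d - 1 = m(r-1) + epsilon with 0 <= epsilon < r-1.
d - 1 = 17 - 1 = 16
r - 1 = 6 - 1 = 5
16 = 3*5 + 1, so m = 3, epsilon = 1
pi(d, r) = m(m-1)(r-1)/2 + m*epsilon
= 3*2*5/2 + 3*1
= 30/2 + 3
= 15 + 3 = 18

18


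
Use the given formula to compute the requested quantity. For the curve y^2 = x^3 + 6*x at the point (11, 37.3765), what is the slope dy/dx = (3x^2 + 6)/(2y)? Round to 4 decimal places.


Using implicit differentiation of y^2 = x^3 + 6*x:
2y * dy/dx = 3x^2 + 6
dy/dx = (3x^2 + 6)/(2y)
Numerator: 3*11^2 + 6 = 369
Denominator: 2*37.3765 = 74.753
dy/dx = 369/74.753 = 4.9363

4.9363


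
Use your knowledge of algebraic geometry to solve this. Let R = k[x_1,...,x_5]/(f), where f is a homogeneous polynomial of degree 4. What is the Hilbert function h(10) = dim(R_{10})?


For R = k[x_1,...,x_n]/(f) with f homogeneous of degree e:
The Hilbert series is (1 - t^e)/(1 - t)^n.
So h(d) = C(d+n-1, n-1) - C(d-e+n-1, n-1) for d >= e.
With n=5, e=4, d=10:
C(10+5-1, 5-1) = C(14, 4) = 1001
C(10-4+5-1, 5-1) = C(10, 4) = 210
h(10) = 1001 - 210 = 791

791


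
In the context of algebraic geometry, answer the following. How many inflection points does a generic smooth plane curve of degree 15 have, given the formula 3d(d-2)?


For a general smooth plane curve C of degree d, the inflection points are
the intersection of C with its Hessian curve, which has degree 3(d-2).
By Bezout, the total intersection number is d * 3(d-2) = 15 * 39 = 585.
For a general curve every flex is ordinary, so each contributes
multiplicity 1 to C·Hess(C), and the number of distinct inflection
points is 3d(d-2).
Inflection points = 3*15*(15-2) = 3*15*13 = 585

585


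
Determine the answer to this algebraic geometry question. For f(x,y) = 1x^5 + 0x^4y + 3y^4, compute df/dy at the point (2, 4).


df/dy = 0*x^4 + 4*3*y^3
At (2,4): 0*2^4 + 4*3*4^3
= 0 + 768
= 768

768


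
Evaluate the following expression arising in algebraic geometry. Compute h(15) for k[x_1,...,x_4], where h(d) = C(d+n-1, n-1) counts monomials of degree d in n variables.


The Hilbert function for the polynomial ring in 4 variables is:
h(d) = C(d+n-1, n-1)
h(15) = C(15+4-1, 4-1) = C(18, 3)
= 18! / (3! * 15!)
= 816

816


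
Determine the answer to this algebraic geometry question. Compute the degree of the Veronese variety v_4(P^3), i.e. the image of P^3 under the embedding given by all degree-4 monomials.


The Veronese variety v_4(P^3) has degree d^r.
d^r = 4^3 = 64

64


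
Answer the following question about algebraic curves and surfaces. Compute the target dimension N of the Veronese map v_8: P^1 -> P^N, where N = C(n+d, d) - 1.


The Veronese embedding v_d: P^n -> P^N maps each point to all
degree-d monomials in n+1 homogeneous coordinates.
N = C(n+d, d) - 1
N = C(1+8, 8) - 1
N = C(9, 8) - 1
C(9, 8) = 9
N = 9 - 1 = 8

8


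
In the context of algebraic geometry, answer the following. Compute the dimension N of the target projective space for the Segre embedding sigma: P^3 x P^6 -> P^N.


The Segre embedding maps P^m x P^n into P^N via
all products of coordinates from each factor.
N = (m+1)(n+1) - 1
N = (3+1)(6+1) - 1
N = 4*7 - 1
N = 28 - 1 = 27

27


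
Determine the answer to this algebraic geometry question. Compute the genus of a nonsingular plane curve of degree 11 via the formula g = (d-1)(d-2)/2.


Using the genus formula for smooth plane curves:
g = (d-1)(d-2)/2
g = (11-1)(11-2)/2
g = 10*9/2
g = 90/2 = 45

45


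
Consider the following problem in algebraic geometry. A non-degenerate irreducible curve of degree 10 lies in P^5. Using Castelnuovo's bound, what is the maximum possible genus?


Castelnuovo's bound: write d - 1 = m(r-1) + epsilon with 0 <= epsilon < r-1.
d - 1 = 10 - 1 = 9
r - 1 = 5 - 1 = 4
9 = 2*4 + 1, so m = 2, epsilon = 1
pi(d, r) = m(m-1)(r-1)/2 + m*epsilon
= 2*1*4/2 + 2*1
= 8/2 + 2
= 4 + 2 = 6

6


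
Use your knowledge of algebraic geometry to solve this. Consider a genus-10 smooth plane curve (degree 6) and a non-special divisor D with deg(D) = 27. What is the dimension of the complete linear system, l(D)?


First, compute the genus of a smooth plane curve of degree 6:
g = (d-1)(d-2)/2 = (6-1)(6-2)/2 = 10
For a non-special divisor D (i.e., h^1(D) = 0), Riemann-Roch gives:
l(D) = deg(D) - g + 1
Since deg(D) = 27 >= 2g - 1 = 19, D is non-special.
l(D) = 27 - 10 + 1 = 18

18


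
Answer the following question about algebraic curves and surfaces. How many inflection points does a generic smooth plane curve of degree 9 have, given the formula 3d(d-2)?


For a general smooth plane curve C of degree d, the inflection points are
the intersection of C with its Hessian curve, which has degree 3(d-2).
By Bezout, the total intersection number is d * 3(d-2) = 9 * 21 = 189.
For a general curve every flex is ordinary, so each contributes
multiplicity 1 to C·Hess(C), and the number of distinct inflection
points is 3d(d-2).
Inflection points = 3*9*(9-2) = 3*9*7 = 189

189


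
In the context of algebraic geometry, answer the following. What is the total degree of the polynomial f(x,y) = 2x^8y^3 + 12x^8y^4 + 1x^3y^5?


Examine each term for its total degree (sum of exponents).
  Term '2x^8y^3' has total degree 8+3 = 11.
  Term '12x^8y^4' has total degree 8+4 = 12.
  Term '1x^3y^5' has total degree 3+5 = 8.
The maximum total degree among all terms is 12.

12


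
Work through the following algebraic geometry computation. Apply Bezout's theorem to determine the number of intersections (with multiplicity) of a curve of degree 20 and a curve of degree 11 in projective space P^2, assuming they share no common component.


Bezout's theorem states the intersection count equals the product of degrees.
Intersection count = 20 * 11 = 220

220


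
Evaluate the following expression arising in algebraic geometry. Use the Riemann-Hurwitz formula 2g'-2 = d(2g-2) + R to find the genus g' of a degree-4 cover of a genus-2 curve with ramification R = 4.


Riemann-Hurwitz formula: 2g' - 2 = d(2g - 2) + R
Given: d = 4, g = 2, R = 4
2g' - 2 = 4*(2*2 - 2) + 4
2g' - 2 = 4*2 + 4
2g' - 2 = 8 + 4 = 12
2g' = 14
g' = 7

7


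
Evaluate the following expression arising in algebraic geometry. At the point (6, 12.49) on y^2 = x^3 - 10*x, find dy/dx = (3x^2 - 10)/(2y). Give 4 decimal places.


Using implicit differentiation of y^2 = x^3 - 10*x:
2y * dy/dx = 3x^2 - 10
dy/dx = (3x^2 - 10)/(2y)
Numerator: 3*6^2 - 10 = 98
Denominator: 2*12.49 = 24.98
dy/dx = 98/24.98 = 3.9231

3.9231


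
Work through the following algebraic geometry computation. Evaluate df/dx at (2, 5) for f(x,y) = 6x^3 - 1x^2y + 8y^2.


df/dx = 3*6*x^2 + 2*(-1)*x^1*y
At (2,5): 3*6*2^2 + 2*(-1)*2^1*5
= 72 - 20
= 52

52


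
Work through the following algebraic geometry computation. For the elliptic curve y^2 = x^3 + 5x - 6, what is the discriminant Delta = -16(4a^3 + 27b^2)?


Compute each component:
4a^3 = 4*5^3 = 4*125 = 500
27b^2 = 27*(-6)^2 = 27*36 = 972
4a^3 + 27b^2 = 500 + 972 = 1472
Delta = -16*1472 = -23552

-23552


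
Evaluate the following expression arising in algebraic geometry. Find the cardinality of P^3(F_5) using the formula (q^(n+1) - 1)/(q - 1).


P^3(F_5) has (q^(n+1) - 1)/(q - 1) points.
= 5^3 + 5^2 + 5^1 + 5^0
= 125 + 25 + 5 + 1
= 156

156


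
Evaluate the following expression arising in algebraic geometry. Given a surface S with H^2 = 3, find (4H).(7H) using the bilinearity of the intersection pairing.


Using bilinearity of the intersection pairing on a surface S:
(aH).(bH) = ab * (H.H)
We have H^2 = 3.
D.E = (4H).(7H) = 4*7*3
= 28*3
= 84

84


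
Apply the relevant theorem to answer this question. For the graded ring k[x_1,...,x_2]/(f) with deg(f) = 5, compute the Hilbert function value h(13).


For R = k[x_1,...,x_n]/(f) with f homogeneous of degree e:
The Hilbert series is (1 - t^e)/(1 - t)^n.
So h(d) = C(d+n-1, n-1) - C(d-e+n-1, n-1) for d >= e.
With n=2, e=5, d=13:
C(13+2-1, 2-1) = C(14, 1) = 14
C(13-5+2-1, 2-1) = C(9, 1) = 9
h(13) = 14 - 9 = 5

5


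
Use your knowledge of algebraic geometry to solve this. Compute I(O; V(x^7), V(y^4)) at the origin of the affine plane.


The intersection multiplicity of V(x^a) and V(y^b) at the origin is:
I(O; V(x^7), V(y^4)) = dim_k(k[x,y]/(x^7, y^4))
A basis for k[x,y]/(x^7, y^4) is the set of monomials x^i * y^j
where 0 <= i < 7 and 0 <= j < 4.
The number of such monomials is 7 * 4 = 28

28


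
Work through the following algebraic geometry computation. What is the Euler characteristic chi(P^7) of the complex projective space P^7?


The complex projective space P^7 has one cell in each even real dimension 0, 2, ..., 14.
The cohomology groups are H^{2k}(P^7) = Z for k = 0,...,7, and 0 otherwise.
Euler characteristic = sum of Betti numbers = 1 per even-dimensional cohomology group.
chi(P^7) = 7 + 1 = 8

8


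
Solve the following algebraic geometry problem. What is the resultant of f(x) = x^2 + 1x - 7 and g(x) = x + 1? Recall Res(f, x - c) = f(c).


For Res(f, x - c), we evaluate f at x = c.
f(-1) = (-1)^2 + 1*(-1) - 7
= 1 - 1 - 7
= 0 - 7 = -7
Res(f, g) = -7

-7


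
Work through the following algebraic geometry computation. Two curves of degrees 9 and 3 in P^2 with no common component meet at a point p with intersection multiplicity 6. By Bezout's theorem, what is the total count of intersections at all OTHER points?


By Bezout's theorem, the total intersection number is d1 * d2.
Total = 9 * 3 = 27
Intersection multiplicity at p = 6
Remaining intersections = 27 - 6 = 21

21


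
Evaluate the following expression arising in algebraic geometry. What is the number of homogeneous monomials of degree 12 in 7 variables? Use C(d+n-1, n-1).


The number of degree-12 monomials in 7 variables is C(d+n-1, n-1).
= C(12+7-1, 7-1) = C(18, 6)
= 18564

18564


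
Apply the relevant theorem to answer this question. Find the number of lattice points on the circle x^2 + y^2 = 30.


Systematically check integer values of x where x^2 <= 30.
For each valid x, check if 30 - x^2 is a perfect square.
Total integer solutions found: 0

0


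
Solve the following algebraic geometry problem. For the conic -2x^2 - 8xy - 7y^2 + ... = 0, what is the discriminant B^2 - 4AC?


The discriminant of a conic Ax^2 + Bxy + Cy^2 + ... = 0 is B^2 - 4AC.
B^2 = (-8)^2 = 64
4AC = 4*(-2)*(-7) = 56
Discriminant = 64 - 56 = 8

8


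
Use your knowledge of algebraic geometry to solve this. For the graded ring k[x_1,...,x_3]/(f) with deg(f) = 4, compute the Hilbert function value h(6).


For R = k[x_1,...,x_n]/(f) with f homogeneous of degree e:
The Hilbert series is (1 - t^e)/(1 - t)^n.
So h(d) = C(d+n-1, n-1) - C(d-e+n-1, n-1) for d >= e.
With n=3, e=4, d=6:
C(6+3-1, 3-1) = C(8, 2) = 28
C(6-4+3-1, 3-1) = C(4, 2) = 6
h(6) = 28 - 6 = 22

22


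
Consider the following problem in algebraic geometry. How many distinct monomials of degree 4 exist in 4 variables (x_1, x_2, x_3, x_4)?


The number of degree-4 monomials in 4 variables is C(d+n-1, n-1).
= C(4+4-1, 4-1) = C(7, 3)
= 35

35


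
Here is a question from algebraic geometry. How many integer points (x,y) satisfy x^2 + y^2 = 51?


Systematically check integer values of x where x^2 <= 51.
For each valid x, check if 51 - x^2 is a perfect square.
Total integer solutions found: 0

0


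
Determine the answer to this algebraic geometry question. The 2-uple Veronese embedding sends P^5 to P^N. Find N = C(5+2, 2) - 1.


The Veronese embedding v_d: P^n -> P^N maps each point to all
degree-d monomials in n+1 homogeneous coordinates.
N = C(n+d, d) - 1
N = C(5+2, 2) - 1
N = C(7, 2) - 1
C(7, 2) = 21
N = 21 - 1 = 20

20


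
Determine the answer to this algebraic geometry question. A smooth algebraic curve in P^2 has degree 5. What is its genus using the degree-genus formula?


Using the genus formula for smooth plane curves:
g = (d-1)(d-2)/2
g = (5-1)(5-2)/2
g = 4*3/2
g = 12/2 = 6

6


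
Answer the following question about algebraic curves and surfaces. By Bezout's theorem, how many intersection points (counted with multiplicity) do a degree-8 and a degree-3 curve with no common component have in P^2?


Bezout's theorem states the intersection count equals the product of degrees.
Intersection count = 8 * 3 = 24

24


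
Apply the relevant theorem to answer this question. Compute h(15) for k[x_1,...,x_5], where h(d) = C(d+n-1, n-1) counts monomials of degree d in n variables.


The Hilbert function for the polynomial ring in 5 variables is:
h(d) = C(d+n-1, n-1)
h(15) = C(15+5-1, 5-1) = C(19, 4)
= 19! / (4! * 15!)
= 3876

3876


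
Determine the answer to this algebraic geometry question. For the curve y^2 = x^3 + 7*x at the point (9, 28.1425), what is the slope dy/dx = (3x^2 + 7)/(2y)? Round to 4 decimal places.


Using implicit differentiation of y^2 = x^3 + 7*x:
2y * dy/dx = 3x^2 + 7
dy/dx = (3x^2 + 7)/(2y)
Numerator: 3*9^2 + 7 = 250
Denominator: 2*28.1425 = 56.285
dy/dx = 250/56.285 = 4.4417

4.4417


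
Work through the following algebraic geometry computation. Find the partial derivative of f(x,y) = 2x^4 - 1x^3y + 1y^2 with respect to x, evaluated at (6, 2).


df/dx = 4*2*x^3 + 3*(-1)*x^2*y
At (6,2): 4*2*6^3 + 3*(-1)*6^2*2
= 1728 - 216
= 1512

1512


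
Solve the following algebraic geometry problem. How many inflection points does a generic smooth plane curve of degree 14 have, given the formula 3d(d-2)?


For a general smooth plane curve C of degree d, the inflection points are
the intersection of C with its Hessian curve, which has degree 3(d-2).
By Bezout, the total intersection number is d * 3(d-2) = 14 * 36 = 504.
For a general curve every flex is ordinary, so each contributes
multiplicity 1 to C·Hess(C), and the number of distinct inflection
points is 3d(d-2).
Inflection points = 3*14*(14-2) = 3*14*12 = 504

504


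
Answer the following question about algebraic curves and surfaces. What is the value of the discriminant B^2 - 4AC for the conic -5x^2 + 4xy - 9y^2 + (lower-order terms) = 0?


The discriminant of a conic Ax^2 + Bxy + Cy^2 + ... = 0 is B^2 - 4AC.
B^2 = 4^2 = 16
4AC = 4*(-5)*(-9) = 180
Discriminant = 16 - 180 = -164

-164


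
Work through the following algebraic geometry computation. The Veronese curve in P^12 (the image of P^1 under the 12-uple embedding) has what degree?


The rational normal curve in P^12 is the image of P^1 under the 12-uple Veronese.
A general hyperplane in P^12 pulls back to a degree-12 form on P^1, which has 12 zeros,
so the curve meets a general hyperplane in 12 points. Degree = 12.

12


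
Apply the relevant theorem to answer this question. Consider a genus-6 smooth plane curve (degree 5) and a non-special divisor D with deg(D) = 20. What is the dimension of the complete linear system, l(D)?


First, compute the genus of a smooth plane curve of degree 5:
g = (d-1)(d-2)/2 = (5-1)(5-2)/2 = 6
For a non-special divisor D (i.e., h^1(D) = 0), Riemann-Roch gives:
l(D) = deg(D) - g + 1
Since deg(D) = 20 >= 2g - 1 = 11, D is non-special.
l(D) = 20 - 6 + 1 = 15

15


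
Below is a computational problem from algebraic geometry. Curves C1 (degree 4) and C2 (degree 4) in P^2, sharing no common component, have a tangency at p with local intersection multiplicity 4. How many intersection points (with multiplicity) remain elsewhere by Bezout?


By Bezout's theorem, the total intersection number is d1 * d2.
Total = 4 * 4 = 16
Intersection multiplicity at p = 4
Remaining intersections = 16 - 4 = 12

12
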